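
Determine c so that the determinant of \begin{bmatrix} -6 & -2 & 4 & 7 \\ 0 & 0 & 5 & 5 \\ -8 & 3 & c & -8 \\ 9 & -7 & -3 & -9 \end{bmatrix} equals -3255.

Expanding along the row containing c, det(B) is linear in c: det(B) = (-300)·c + (-3855).
Set (-300)·c + (-3855) = -3255  ⇒  (-300)·c = 600  ⇒  c = -2.

c = -2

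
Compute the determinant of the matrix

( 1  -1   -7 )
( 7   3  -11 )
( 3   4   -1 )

Expand along column 1:
  + 1 · |3 -11; 4 -1| = 1·(-3 − (-44)) = 41
  − 7 · |-1 -7; 4 -1| = −7·(1 − (-28)) = -203
  + 3 · |-1 -7; 3 -11| = 3·(11 − (-21)) = 96
Sum: (41) + (-203) + (96) = -66

-66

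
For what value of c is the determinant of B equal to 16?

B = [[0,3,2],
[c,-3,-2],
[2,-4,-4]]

c = 4

Expanding along the column containing c, det(B) is linear in c: det(B) = (4)·c + (0).
Set (4)·c + (0) = 16  ⇒  (4)·c = 16  ⇒  c = 4.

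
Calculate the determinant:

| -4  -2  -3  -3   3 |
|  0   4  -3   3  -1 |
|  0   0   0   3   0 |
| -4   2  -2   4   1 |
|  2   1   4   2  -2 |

Expand along row 3 (it has 4 zeros):
  − (3) · M_34   where M_34 = det([-4 -2 -3 3; 0 4 -3 -1; -4 2 -2 1; 2 1 4 -2]) = -8
det = (-1)·(3)·(-8) = 24

24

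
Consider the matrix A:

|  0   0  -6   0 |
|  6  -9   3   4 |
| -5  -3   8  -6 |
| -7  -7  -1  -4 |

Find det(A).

Expand along row 1 (it has 3 zeros):
  + (-6) · M_13   where M_13 = det([6 -9 4; -5 -3 -6; -7 -7 -4]) = -322
det = (+1)·(-6)·(-322) = 1932

1932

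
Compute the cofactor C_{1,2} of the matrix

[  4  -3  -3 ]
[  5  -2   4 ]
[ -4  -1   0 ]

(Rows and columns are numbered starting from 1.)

-16

Delete row 1 and column 2; the remaining 2×2 submatrix is [5 4; -4 0].
Its determinant is 5·0 − 4·(-4) = 16.
The cofactor carries sign (−1)^(1+2) = −1, so C_{1,2} = −(16) = -16.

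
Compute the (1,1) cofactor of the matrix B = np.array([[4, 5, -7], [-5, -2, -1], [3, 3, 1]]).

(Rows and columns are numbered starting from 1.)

Delete row 1 and column 1; the remaining 2×2 submatrix is [-2 -1; 3 1].
Its determinant is (-2)·1 − (-1)·3 = 1.
The cofactor carries sign (−1)^(1+1) = +1, so C_{1,1} = +(1) = 1.

The cofactor is 1.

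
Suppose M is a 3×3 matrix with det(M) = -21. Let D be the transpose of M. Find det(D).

-21

det(Mᵀ) = det(M).
det(D) = (1)·(-21) = -21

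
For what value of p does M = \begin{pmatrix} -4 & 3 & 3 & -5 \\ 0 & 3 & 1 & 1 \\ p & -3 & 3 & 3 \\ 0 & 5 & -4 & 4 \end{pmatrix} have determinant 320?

8

Expanding along the column containing p, det(M) is linear in p: det(M) = (88)·p + (-384).
Set (88)·p + (-384) = 320  ⇒  (88)·p = 704  ⇒  p = 8.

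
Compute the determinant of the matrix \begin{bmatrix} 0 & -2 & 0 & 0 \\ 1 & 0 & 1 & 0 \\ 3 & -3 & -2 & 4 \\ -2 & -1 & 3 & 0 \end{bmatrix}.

Expand along row 1 (it has 3 zeros):
  − (-2) · M_12   where M_12 = det([1 1 0; 3 -2 4; -2 3 0]) = -20
det = (-1)·(-2)·(-20) = -40

-40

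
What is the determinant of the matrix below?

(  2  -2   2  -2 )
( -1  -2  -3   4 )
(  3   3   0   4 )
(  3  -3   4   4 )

Expand along row 3 (it has 1 zero):
  + (3) · M_31   where M_31 = det([-2 2 -2; -2 -3 4; -3 4 4]) = 82
  − (3) · M_32   where M_32 = det([2 2 -2; -1 -3 4; 3 4 4]) = -34
  − (4) · M_34   where M_34 = det([2 -2 2; -1 -2 -3; 3 -3 4]) = -6
det = (+1)·(3)·(82) + (-1)·(3)·(-34) + (-1)·(4)·(-6) = 372

372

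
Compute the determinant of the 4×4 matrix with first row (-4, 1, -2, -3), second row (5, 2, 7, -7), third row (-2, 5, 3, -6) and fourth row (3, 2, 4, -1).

Expand along row 1:
  + (-4) · M_11   where M_11 = det([2 7 -7; 5 3 -6; 2 4 -1]) = -105
  − (1) · M_12   where M_12 = det([5 7 -7; -2 3 -6; 3 4 -1]) = 84
  + (-2) · M_13   where M_13 = det([5 2 -7; -2 5 -6; 3 2 -1]) = 128
  − (-3) · M_14   where M_14 = det([5 2 7; -2 5 3; 3 2 4]) = -29
det = (+1)·(-4)·(-105) + (-1)·(1)·(84) + (+1)·(-2)·(128) + (-1)·(-3)·(-29) = -7

The determinant is -7.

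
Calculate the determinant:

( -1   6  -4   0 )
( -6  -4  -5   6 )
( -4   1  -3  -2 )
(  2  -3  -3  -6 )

The determinant is -1852.

Expand along row 1 (it has 1 zero):
  + (-1) · M_11   where M_11 = det([-4 -5 6; 1 -3 -2; -3 -3 -6]) = -180
  − (6) · M_12   where M_12 = det([-6 -5 6; -4 -3 -2; 2 -3 -6]) = 176
  + (-4) · M_13   where M_13 = det([-6 -4 6; -4 1 -2; 2 -3 -6]) = 244
det = (+1)·(-1)·(-180) + (-1)·(6)·(176) + (+1)·(-4)·(244) = -1852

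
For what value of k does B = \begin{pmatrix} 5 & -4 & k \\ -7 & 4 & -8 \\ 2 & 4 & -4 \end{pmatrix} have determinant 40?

6

Expanding along the row containing k, det(B) is linear in k: det(B) = (-36)·k + (256).
Set (-36)·k + (256) = 40  ⇒  (-36)·k = -216  ⇒  k = 6.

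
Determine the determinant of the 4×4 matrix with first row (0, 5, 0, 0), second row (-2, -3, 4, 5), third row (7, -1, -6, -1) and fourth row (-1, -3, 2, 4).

The determinant is 120.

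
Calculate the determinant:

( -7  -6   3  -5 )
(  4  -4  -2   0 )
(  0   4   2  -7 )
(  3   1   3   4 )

Expand along row 2 (it has 1 zero):
  − (4) · M_21   where M_21 = det([-6 3 -5; 4 2 -7; 1 3 4]) = -293
  + (-4) · M_22   where M_22 = det([-7 3 -5; 0 2 -7; 3 3 4]) = -236
  − (-2) · M_23   where M_23 = det([-7 -6 -5; 0 4 -7; 3 1 4]) = 25
det = (-1)·(4)·(-293) + (+1)·(-4)·(-236) + (-1)·(-2)·(25) = 2166

2166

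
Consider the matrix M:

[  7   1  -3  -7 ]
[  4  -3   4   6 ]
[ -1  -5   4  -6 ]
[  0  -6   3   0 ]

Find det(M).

det(M) = 1635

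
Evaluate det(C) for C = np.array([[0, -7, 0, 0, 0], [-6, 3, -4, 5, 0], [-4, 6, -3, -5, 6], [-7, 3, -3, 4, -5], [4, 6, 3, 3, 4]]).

Expand along row 1 (it has 4 zeros):
  − (-7) · M_12   where M_12 = det([-6 -4 5 0; -4 -3 -5 6; -7 -3 4 -5; 4 3 3 4]) = -770
det = (-1)·(-7)·(-770) = -5390

det(C) = -5390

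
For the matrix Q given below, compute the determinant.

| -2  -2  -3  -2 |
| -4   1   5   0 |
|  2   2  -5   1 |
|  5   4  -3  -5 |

Expand along row 2 (it has 1 zero):
  − (-4) · M_21   where M_21 = det([-2 -3 -2; 2 -5 1; 4 -3 -5]) = -126
  + (1) · M_22   where M_22 = det([-2 -3 -2; 2 -5 1; 5 -3 -5]) = -139
  − (5) · M_23   where M_23 = det([-2 -2 -2; 2 2 1; 5 4 -5]) = 2
det = (-1)·(-4)·(-126) + (+1)·(1)·(-139) + (-1)·(5)·(2) = -653

-653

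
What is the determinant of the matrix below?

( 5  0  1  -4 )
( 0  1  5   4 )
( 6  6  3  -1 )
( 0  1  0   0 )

Expand along row 4 (it has 3 zeros):
  + (1) · M_42   where M_42 = det([5 1 -4; 0 5 4; 6 3 -1]) = 59
det = (+1)·(1)·(59) = 59

59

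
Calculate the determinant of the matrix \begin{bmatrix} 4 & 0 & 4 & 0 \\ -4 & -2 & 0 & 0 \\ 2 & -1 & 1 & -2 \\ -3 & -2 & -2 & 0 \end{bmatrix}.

Expand along column 4 (it has 3 zeros):
  − (-2) · M_34   where M_34 = det([4 0 4; -4 -2 0; -3 -2 -2]) = 24
det = (-1)·(-2)·(24) = 48

48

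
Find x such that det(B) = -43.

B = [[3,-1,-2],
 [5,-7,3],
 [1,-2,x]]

4

Expanding along the column containing x, det(B) is linear in x: det(B) = (-16)·x + (21).
Set (-16)·x + (21) = -43  ⇒  (-16)·x = -64  ⇒  x = 4.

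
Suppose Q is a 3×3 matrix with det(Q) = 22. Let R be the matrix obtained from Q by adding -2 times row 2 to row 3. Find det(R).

|R| = 22

Adding a multiple of one row to another leaves the determinant unchanged.
det(R) = (1)·(22) = 22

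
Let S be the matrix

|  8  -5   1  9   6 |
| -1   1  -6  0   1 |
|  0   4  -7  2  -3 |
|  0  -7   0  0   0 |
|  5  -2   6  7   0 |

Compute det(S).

3556

Expand along row 4 (it has 4 zeros):
  + (-7) · M_42   where M_42 = det([8 1 9 6; -1 -6 0 1; 0 -7 2 -3; 5 6 7 0]) = -508
det = (+1)·(-7)·(-508) = 3556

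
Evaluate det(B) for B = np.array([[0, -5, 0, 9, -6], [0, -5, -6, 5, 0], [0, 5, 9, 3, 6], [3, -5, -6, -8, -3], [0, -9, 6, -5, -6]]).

Expand along column 1 (it has 4 zeros):
  − (3) · M_41   where M_41 = det([-5 0 9 -6; -5 -6 5 0; 5 9 3 6; -9 6 -5 -6]) = 8748
det = (-1)·(3)·(8748) = -26244

The determinant is -26244.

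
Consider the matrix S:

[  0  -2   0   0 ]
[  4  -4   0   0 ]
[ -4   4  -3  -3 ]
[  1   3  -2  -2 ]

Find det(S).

S is block lower-triangular with a 2×2 block and a 2×2 block on the diagonal, so its determinant equals the product of the determinants of the diagonal blocks.
det of the 2×2 block = 8
det of the 2×2 block = 0
det = (8)·(0) = 0

det(S) = 0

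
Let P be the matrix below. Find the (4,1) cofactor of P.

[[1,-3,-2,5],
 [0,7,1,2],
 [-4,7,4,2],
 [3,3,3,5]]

Delete row 4 and column 1; the remaining 3×3 submatrix is [-3 -2 5; 7 1 2; 7 4 2].
Its determinant is 123.
The cofactor carries sign (−1)^(4+1) = −1, so C_{4,1} = −(123) = -123.

-123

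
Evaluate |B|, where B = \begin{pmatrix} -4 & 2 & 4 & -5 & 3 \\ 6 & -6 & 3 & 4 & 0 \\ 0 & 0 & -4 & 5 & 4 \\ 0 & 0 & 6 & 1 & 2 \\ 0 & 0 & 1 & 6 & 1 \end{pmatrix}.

B is block upper-triangular with a 2×2 block and a 3×3 block on the diagonal, so its determinant equals the product of the determinants of the diagonal blocks.
det of the 2×2 block = 12
det of the 3×3 block = 164
det = (12)·(164) = 1968

det(B) = 1968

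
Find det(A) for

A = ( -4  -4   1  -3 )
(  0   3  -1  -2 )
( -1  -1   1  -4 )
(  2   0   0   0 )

det(A) = 32

Expand along row 4 (it has 3 zeros):
  − (2) · M_41   where M_41 = det([-4 1 -3; 3 -1 -2; -1 1 -4]) = -16
det = (-1)·(2)·(-16) = 32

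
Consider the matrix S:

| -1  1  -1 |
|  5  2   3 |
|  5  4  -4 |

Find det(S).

|S| = 45

Expand along column 1:
  + (-1) · |2 3; 4 -4| = (-1)·(-8 − 12) = 20
  − 5 · |1 -1; 4 -4| = −5·(-4 − (-4)) = 0
  + 5 · |1 -1; 2 3| = 5·(3 − (-2)) = 25
Sum: (20) + (0) + (25) = 45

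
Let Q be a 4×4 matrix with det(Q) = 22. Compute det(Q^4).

det(Q^4) = (det Q)^4 = (22)^4 = 234256

234256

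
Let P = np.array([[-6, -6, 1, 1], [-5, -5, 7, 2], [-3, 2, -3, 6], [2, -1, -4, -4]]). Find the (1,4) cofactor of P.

Delete row 1 and column 4; the remaining 3×3 submatrix is [-5 -5 7; -3 2 -3; 2 -1 -4].
Its determinant is 138.
The cofactor carries sign (−1)^(1+4) = −1, so C_{1,4} = −(138) = -138.

-138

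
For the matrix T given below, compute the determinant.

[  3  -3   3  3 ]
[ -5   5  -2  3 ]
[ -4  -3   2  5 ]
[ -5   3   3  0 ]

Expand along row 4 (it has 1 zero):
  − (-5) · M_41   where M_41 = det([-3 3 3; 5 -2 3; -3 2 5]) = -42
  + (3) · M_42   where M_42 = det([3 3 3; -5 -2 3; -4 2 5]) = -63
  − (3) · M_43   where M_43 = det([3 -3 3; -5 5 3; -4 -3 5]) = 168
det = (-1)·(-5)·(-42) + (+1)·(3)·(-63) + (-1)·(3)·(168) = -903

The determinant is -903.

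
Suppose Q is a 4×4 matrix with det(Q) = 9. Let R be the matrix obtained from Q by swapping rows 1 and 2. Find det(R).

|R| = -9

Swapping two rows multiplies the determinant by −1.
det(R) = (-1)·(9) = -9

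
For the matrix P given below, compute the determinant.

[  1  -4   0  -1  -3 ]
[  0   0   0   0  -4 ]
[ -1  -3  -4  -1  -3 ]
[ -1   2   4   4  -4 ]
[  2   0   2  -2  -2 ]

Expand along row 2 (it has 4 zeros):
  − (-4) · M_25   where M_25 = det([1 -4 0 -1; -1 -3 -4 -1; -1 2 4 4; 2 0 2 -2]) = 18
det = (-1)·(-4)·(18) = 72

The determinant is 72.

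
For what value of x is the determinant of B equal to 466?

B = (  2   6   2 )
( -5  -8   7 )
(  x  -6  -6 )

7

Expanding along the row containing x, det(B) is linear in x: det(B) = (58)·x + (60).
Set (58)·x + (60) = 466  ⇒  (58)·x = 406  ⇒  x = 7.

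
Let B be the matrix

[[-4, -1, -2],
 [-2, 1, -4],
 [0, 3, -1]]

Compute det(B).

The determinant is -30.

Expand along column 1:
  + (-4) · |1 -4; 3 -1| = (-4)·(-1 − (-12)) = -44
  − (-2) · |-1 -2; 3 -1| = −(-2)·(1 − (-6)) = 14
Sum: (-44) + (14) = -30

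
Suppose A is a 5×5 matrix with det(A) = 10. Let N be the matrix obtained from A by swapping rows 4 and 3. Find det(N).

Swapping two rows multiplies the determinant by −1.
det(N) = (-1)·(10) = -10

-10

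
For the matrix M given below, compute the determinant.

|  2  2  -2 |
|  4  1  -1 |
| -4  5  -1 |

-24

Expand along row 1:
  + 2 · |1 -1; 5 -1| = 2·(-1 − (-5)) = 8
  − 2 · |4 -1; -4 -1| = −2·(-4 − 4) = 16
  + (-2) · |4 1; -4 5| = (-2)·(20 − (-4)) = -48
Sum: (8) + (16) + (-48) = -24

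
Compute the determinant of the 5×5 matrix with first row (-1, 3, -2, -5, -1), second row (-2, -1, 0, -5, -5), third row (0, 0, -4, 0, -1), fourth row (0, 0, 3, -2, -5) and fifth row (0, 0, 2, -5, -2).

The determinant is 665.

The matrix is block upper-triangular with a 2×2 block and a 3×3 block on the diagonal, so its determinant equals the product of the determinants of the diagonal blocks.
det of the 2×2 block = 7
det of the 3×3 block = 95
det = (7)·(95) = 665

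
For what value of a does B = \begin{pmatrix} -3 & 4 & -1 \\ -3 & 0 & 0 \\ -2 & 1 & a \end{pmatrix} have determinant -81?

Expanding along the column containing a, det(B) is linear in a: det(B) = (12)·a + (3).
Set (12)·a + (3) = -81  ⇒  (12)·a = -84  ⇒  a = -7.

a = -7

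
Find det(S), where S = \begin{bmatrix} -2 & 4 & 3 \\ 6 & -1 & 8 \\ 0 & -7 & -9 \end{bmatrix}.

|S| = -40

Expand along row 3:
  − (-7) · |-2 3; 6 8| = −(-7)·(-16 − 18) = -238
  + (-9) · |-2 4; 6 -1| = (-9)·(2 − 24) = 198
Sum: (-238) + (198) = -40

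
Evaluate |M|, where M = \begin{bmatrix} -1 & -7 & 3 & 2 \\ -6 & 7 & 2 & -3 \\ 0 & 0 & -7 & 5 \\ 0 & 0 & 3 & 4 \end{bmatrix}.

M is block upper-triangular with a 2×2 block and a 2×2 block on the diagonal, so its determinant equals the product of the determinants of the diagonal blocks.
det of the 2×2 block = -49
det of the 2×2 block = -43
det = (-49)·(-43) = 2107

2107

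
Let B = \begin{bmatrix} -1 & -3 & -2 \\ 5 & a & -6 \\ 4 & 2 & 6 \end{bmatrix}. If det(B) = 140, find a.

Expanding along the row containing a, det(B) is linear in a: det(B) = (2)·a + (130).
Set (2)·a + (130) = 140  ⇒  (2)·a = 10  ⇒  a = 5.

a = 5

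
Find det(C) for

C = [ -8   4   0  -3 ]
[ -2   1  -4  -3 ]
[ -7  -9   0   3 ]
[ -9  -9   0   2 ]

Expand along column 3 (it has 3 zeros):
  − (-4) · M_23   where M_23 = det([-8 4 -3; -7 -9 3; -9 -9 2]) = -70
det = (-1)·(-4)·(-70) = -280

det(C) = -280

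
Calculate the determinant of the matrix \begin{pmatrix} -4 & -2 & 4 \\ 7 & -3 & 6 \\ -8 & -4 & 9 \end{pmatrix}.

26

Expand along column 1:
  + (-4) · |-3 6; -4 9| = (-4)·(-27 − (-24)) = 12
  − 7 · |-2 4; -4 9| = −7·(-18 − (-16)) = 14
  + (-8) · |-2 4; -3 6| = (-8)·(-12 − (-12)) = 0
Sum: (12) + (14) + (0) = 26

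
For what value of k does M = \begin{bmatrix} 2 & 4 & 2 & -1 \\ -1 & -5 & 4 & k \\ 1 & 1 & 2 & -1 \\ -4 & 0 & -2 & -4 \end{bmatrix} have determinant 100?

Expanding along the column containing k, det(M) is linear in k: det(M) = (-20)·k + (-60).
Set (-20)·k + (-60) = 100  ⇒  (-20)·k = 160  ⇒  k = -8.

k = -8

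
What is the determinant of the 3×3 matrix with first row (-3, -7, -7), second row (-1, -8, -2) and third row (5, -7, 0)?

-217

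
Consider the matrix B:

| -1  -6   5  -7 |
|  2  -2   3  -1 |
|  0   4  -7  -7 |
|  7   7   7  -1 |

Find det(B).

Expand along row 3 (it has 1 zero):
  − (4) · M_32   where M_32 = det([-1 5 -7; 2 3 -1; 7 7 -1]) = 20
  + (-7) · M_33   where M_33 = det([-1 -6 -7; 2 -2 -1; 7 7 -1]) = -175
  − (-7) · M_34   where M_34 = det([-1 -6 5; 2 -2 3; 7 7 7]) = 133
det = (-1)·(4)·(20) + (+1)·(-7)·(-175) + (-1)·(-7)·(133) = 2076

det(B) = 2076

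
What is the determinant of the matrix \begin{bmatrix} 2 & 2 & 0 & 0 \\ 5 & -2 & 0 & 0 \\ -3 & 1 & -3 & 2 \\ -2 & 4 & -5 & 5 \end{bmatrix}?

The matrix is block lower-triangular with a 2×2 block and a 2×2 block on the diagonal, so its determinant equals the product of the determinants of the diagonal blocks.
det of the 2×2 block = -14
det of the 2×2 block = -5
det = (-14)·(-5) = 70

70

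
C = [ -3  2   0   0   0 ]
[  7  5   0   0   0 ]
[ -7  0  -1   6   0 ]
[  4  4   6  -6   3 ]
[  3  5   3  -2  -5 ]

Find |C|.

The determinant is -5742.

C is block lower-triangular with a 2×2 block and a 3×3 block on the diagonal, so its determinant equals the product of the determinants of the diagonal blocks.
det of the 2×2 block = -29
det of the 3×3 block = 198
det = (-29)·(198) = -5742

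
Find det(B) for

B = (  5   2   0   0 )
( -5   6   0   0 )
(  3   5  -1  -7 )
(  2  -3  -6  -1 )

B is block lower-triangular with a 2×2 block and a 2×2 block on the diagonal, so its determinant equals the product of the determinants of the diagonal blocks.
det of the 2×2 block = 40
det of the 2×2 block = -41
det = (40)·(-41) = -1640

det(B) = -1640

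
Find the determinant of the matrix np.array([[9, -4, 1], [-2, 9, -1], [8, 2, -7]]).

Expand along row 1:
  + 9 · |9 -1; 2 -7| = 9·(-63 − (-2)) = -549
  − (-4) · |-2 -1; 8 -7| = −(-4)·(14 − (-8)) = 88
  + 1 · |-2 9; 8 2| = 1·(-4 − 72) = -76
Sum: (-549) + (88) + (-76) = -537

-537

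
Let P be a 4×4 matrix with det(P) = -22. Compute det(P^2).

The determinant is 484.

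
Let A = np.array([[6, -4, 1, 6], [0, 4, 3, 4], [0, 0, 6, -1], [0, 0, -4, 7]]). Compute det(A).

|A| = 912

A is block upper-triangular with a 2×2 block and a 2×2 block on the diagonal, so its determinant equals the product of the determinants of the diagonal blocks.
det of the 2×2 block = 24
det of the 2×2 block = 38
det = (24)·(38) = 912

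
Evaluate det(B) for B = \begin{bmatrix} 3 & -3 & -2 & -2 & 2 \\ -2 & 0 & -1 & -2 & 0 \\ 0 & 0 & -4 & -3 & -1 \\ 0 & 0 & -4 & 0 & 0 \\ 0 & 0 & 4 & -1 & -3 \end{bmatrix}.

det(B) = -192

B is block upper-triangular with a 2×2 block and a 3×3 block on the diagonal, so its determinant equals the product of the determinants of the diagonal blocks.
det of the 2×2 block = -6
det of the 3×3 block = 32
det = (-6)·(32) = -192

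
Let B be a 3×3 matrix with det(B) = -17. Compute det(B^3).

-4913

det(B^3) = (det B)^3 = (-17)^3 = -4913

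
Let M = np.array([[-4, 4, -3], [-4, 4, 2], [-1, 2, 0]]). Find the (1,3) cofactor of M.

-4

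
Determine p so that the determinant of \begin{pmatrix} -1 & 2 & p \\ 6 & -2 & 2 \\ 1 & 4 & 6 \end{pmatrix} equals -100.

p = -2

Expanding along the column containing p, det(A) is linear in p: det(A) = (26)·p + (-48).
Set (26)·p + (-48) = -100  ⇒  (26)·p = -52  ⇒  p = -2.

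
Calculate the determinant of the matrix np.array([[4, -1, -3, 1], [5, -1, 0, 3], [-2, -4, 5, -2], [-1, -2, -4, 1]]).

Expand along row 2 (it has 1 zero):
  − (5) · M_21   where M_21 = det([-1 -3 1; -4 5 -2; -2 -4 1]) = 5
  + (-1) · M_22   where M_22 = det([4 -3 1; -2 5 -2; -1 -4 1]) = -11
  + (3) · M_24   where M_24 = det([4 -1 -3; -2 -4 5; -1 -2 -4]) = 117
det = (-1)·(5)·(5) + (+1)·(-1)·(-11) + (+1)·(3)·(117) = 337

337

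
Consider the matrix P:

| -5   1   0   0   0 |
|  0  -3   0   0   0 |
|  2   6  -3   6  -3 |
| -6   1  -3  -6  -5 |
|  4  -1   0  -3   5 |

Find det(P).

The determinant is 2970.

P is block lower-triangular with a 2×2 block and a 3×3 block on the diagonal, so its determinant equals the product of the determinants of the diagonal blocks.
det of the 2×2 block = 15
det of the 3×3 block = 198
det = (15)·(198) = 2970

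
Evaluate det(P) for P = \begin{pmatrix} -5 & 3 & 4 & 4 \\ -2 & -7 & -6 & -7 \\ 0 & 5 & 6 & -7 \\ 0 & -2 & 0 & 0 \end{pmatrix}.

1048

Expand along row 4 (it has 3 zeros):
  + (-2) · M_42   where M_42 = det([-5 4 4; -2 -6 -7; 0 6 -7]) = -524
det = (+1)·(-2)·(-524) = 1048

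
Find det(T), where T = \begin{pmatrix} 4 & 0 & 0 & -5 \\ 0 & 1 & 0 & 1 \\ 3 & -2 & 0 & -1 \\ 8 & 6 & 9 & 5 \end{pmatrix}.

Expand along column 3 (it has 3 zeros):
  − (9) · M_43   where M_43 = det([4 0 -5; 0 1 1; 3 -2 -1]) = 19
det = (-1)·(9)·(19) = -171

-171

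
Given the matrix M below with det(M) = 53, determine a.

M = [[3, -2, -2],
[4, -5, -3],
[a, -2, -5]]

Expanding along the column containing a, det(M) is linear in a: det(M) = (-4)·a + (33).
Set (-4)·a + (33) = 53  ⇒  (-4)·a = 20  ⇒  a = -5.

-5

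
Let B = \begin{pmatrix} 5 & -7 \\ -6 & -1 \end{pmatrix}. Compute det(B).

-47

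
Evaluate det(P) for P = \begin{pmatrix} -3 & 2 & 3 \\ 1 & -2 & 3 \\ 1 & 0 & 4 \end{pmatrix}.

28

Expand along column 2:
  − 2 · |1 3; 1 4| = −2·(4 − 3) = -2
  + (-2) · |-3 3; 1 4| = (-2)·(-12 − 3) = 30
Sum: (-2) + (30) = 28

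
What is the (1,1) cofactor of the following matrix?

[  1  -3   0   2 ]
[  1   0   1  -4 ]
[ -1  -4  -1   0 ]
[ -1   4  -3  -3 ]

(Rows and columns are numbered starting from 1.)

The cofactor is -76.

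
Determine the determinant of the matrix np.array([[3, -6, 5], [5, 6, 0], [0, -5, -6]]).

The determinant is -413.

Expand along row 2:
  − 5 · |-6 5; -5 -6| = −5·(36 − (-25)) = -305
  + 6 · |3 5; 0 -6| = 6·(-18 − 0) = -108
Sum: (-305) + (-108) = -413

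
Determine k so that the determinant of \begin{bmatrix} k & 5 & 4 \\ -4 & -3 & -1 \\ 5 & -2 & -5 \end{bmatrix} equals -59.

Expanding along the row containing k, det(M) is linear in k: det(M) = (13)·k + (-33).
Set (13)·k + (-33) = -59  ⇒  (13)·k = -26  ⇒  k = -2.

-2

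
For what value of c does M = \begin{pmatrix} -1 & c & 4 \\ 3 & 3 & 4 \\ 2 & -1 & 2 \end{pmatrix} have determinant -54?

Expanding along the row containing c, det(M) is linear in c: det(M) = (2)·c + (-46).
Set (2)·c + (-46) = -54  ⇒  (2)·c = -8  ⇒  c = -4.

c = -4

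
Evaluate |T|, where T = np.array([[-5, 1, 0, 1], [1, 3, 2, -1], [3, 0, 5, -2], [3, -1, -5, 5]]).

The determinant is -312.

Expand along row 1 (it has 1 zero):
  + (-5) · M_11   where M_11 = det([3 2 -1; 0 5 -2; -1 -5 5]) = 44
  − (1) · M_12   where M_12 = det([1 2 -1; 3 5 -2; 3 -5 5]) = 3
  − (1) · M_14   where M_14 = det([1 3 2; 3 0 5; 3 -1 -5]) = 89
det = (+1)·(-5)·(44) + (-1)·(1)·(3) + (-1)·(1)·(89) = -312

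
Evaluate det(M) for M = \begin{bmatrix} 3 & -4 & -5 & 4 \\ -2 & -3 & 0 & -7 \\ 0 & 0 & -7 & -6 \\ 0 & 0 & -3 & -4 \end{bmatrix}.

M is block upper-triangular with a 2×2 block and a 2×2 block on the diagonal, so its determinant equals the product of the determinants of the diagonal blocks.
det of the 2×2 block = -17
det of the 2×2 block = 10
det = (-17)·(10) = -170

det(M) = -170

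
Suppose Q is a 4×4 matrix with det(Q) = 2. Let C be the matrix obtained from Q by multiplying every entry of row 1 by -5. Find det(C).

-10

Scaling one row by -5 multiplies the determinant by -5.
det(C) = (-5)·(2) = -10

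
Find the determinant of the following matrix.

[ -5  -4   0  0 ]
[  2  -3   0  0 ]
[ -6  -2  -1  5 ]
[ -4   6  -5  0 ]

575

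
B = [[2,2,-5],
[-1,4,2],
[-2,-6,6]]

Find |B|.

Expand along column 1:
  + 2 · |4 2; -6 6| = 2·(24 − (-12)) = 72
  − (-1) · |2 -5; -6 6| = −(-1)·(12 − 30) = -18
  + (-2) · |2 -5; 4 2| = (-2)·(4 − (-20)) = -48
Sum: (72) + (-18) + (-48) = 6

|B| = 6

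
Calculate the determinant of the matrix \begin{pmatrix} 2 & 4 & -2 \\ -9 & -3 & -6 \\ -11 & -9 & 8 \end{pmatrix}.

The determinant is 300.

Expand along column 1:
  + 2 · |-3 -6; -9 8| = 2·(-24 − 54) = -156
  − (-9) · |4 -2; -9 8| = −(-9)·(32 − 18) = 126
  + (-11) · |4 -2; -3 -6| = (-11)·(-24 − 6) = 330
Sum: (-156) + (126) + (330) = 300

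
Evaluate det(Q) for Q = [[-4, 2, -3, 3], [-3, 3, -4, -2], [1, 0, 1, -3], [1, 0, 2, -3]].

Expand along column 2 (it has 2 zeros):
  − (2) · M_12   where M_12 = det([-3 -4 -2; 1 1 -3; 1 2 -3]) = -11
  + (3) · M_22   where M_22 = det([-4 -3 3; 1 1 -3; 1 2 -3]) = -9
det = (-1)·(2)·(-11) + (+1)·(3)·(-9) = -5

|Q| = -5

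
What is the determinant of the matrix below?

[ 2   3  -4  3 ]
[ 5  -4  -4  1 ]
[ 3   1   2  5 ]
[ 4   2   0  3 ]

Expand along row 4 (it has 1 zero):
  − (4) · M_41   where M_41 = det([3 -4 3; -4 -4 1; 1 2 5]) = -162
  + (2) · M_42   where M_42 = det([2 -4 3; 5 -4 1; 3 2 5]) = 110
  + (3) · M_44   where M_44 = det([2 3 -4; 5 -4 -4; 3 1 2]) = -142
det = (-1)·(4)·(-162) + (+1)·(2)·(110) + (+1)·(3)·(-142) = 442

442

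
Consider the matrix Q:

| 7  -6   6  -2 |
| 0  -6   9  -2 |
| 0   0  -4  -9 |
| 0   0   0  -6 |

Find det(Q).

Q is upper triangular, so det(Q) is the product of the diagonal entries:
det = (7) · (-6) · (-4) · (-6) = -1008

det(Q) = -1008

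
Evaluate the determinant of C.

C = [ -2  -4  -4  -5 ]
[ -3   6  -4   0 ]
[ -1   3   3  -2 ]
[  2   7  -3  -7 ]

1860

Expand along row 2 (it has 1 zero):
  − (-3) · M_21   where M_21 = det([-4 -4 -5; 3 3 -2; 7 -3 -7]) = 230
  + (6) · M_22   where M_22 = det([-2 -4 -5; -1 3 -2; 2 -3 -7]) = 113
  − (-4) · M_23   where M_23 = det([-2 -4 -5; -1 3 -2; 2 7 -7]) = 123
det = (-1)·(-3)·(230) + (+1)·(6)·(113) + (-1)·(-4)·(123) = 1860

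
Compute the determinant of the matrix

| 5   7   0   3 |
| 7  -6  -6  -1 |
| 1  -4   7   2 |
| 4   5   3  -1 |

3100

Expand along row 1 (it has 1 zero):
  + (5) · M_11   where M_11 = det([-6 -6 -1; -4 7 2; 5 3 -1]) = 89
  − (7) · M_12   where M_12 = det([7 -6 -1; 1 7 2; 4 3 -1]) = -120
  − (3) · M_14   where M_14 = det([7 -6 -6; 1 -4 7; 4 5 3]) = -605
det = (+1)·(5)·(89) + (-1)·(7)·(-120) + (-1)·(3)·(-605) = 3100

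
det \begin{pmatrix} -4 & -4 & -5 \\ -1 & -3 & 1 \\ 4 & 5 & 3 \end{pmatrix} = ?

-7

Expand along column 1:
  + (-4) · |-3 1; 5 3| = (-4)·(-9 − 5) = 56
  − (-1) · |-4 -5; 5 3| = −(-1)·(-12 − (-25)) = 13
  + 4 · |-4 -5; -3 1| = 4·(-4 − 15) = -76
Sum: (56) + (13) + (-76) = -7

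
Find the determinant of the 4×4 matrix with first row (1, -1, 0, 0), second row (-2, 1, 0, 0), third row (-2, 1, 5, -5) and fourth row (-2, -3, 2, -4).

The determinant is 10.

The matrix is block lower-triangular with a 2×2 block and a 2×2 block on the diagonal, so its determinant equals the product of the determinants of the diagonal blocks.
det of the 2×2 block = -1
det of the 2×2 block = -10
det = (-1)·(-10) = 10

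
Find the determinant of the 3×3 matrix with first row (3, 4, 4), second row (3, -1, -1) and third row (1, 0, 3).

-45

Expand along column 2:
  − 4 · |3 -1; 1 3| = −4·(9 − (-1)) = -40
  + (-1) · |3 4; 1 3| = (-1)·(9 − 4) = -5
Sum: (-40) + (-5) = -45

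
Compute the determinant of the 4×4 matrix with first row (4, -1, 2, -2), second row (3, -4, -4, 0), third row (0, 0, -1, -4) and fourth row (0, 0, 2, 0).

-104

The matrix is block upper-triangular with a 2×2 block and a 2×2 block on the diagonal, so its determinant equals the product of the determinants of the diagonal blocks.
det of the 2×2 block = -13
det of the 2×2 block = 8
det = (-13)·(8) = -104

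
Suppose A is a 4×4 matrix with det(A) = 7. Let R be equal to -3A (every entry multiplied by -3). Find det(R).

For a 4×4 matrix, det(-3A) = (-3)^4·det(A) = 81·det(A).
det(R) = (81)·(7) = 567

The determinant is 567.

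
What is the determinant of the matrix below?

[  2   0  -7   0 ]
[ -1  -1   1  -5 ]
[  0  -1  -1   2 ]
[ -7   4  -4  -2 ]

-473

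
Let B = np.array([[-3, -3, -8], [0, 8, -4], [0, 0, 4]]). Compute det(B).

det(B) = -96

B is upper triangular, so det(B) is the product of the diagonal entries:
det = (-3) · (8) · (4) = -96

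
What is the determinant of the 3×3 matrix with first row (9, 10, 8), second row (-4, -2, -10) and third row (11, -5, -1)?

-1236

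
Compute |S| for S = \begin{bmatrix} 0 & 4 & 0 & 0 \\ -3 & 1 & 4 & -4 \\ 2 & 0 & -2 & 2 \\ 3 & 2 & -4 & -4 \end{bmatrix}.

Expand along row 1 (it has 3 zeros):
  − (4) · M_12   where M_12 = det([-3 4 -4; 2 -2 2; 3 -4 -4]) = 16
det = (-1)·(4)·(16) = -64

-64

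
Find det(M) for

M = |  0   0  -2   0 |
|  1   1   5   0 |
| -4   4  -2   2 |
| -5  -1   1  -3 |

The determinant is 64.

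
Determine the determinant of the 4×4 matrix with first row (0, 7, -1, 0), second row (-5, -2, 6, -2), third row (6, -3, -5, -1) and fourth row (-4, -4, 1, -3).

-563

Expand along row 1 (it has 2 zeros):
  − (7) · M_12   where M_12 = det([-5 6 -2; 6 -5 -1; -4 1 -3]) = 80
  + (-1) · M_13   where M_13 = det([-5 -2 -2; 6 -3 -1; -4 -4 -3]) = 3
det = (-1)·(7)·(80) + (+1)·(-1)·(3) = -563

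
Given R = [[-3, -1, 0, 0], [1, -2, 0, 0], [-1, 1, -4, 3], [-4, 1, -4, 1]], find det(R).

56

R is block lower-triangular with a 2×2 block and a 2×2 block on the diagonal, so its determinant equals the product of the determinants of the diagonal blocks.
det of the 2×2 block = 7
det of the 2×2 block = 8
det = (7)·(8) = 56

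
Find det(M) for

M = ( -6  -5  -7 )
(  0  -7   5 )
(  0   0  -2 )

-84

M is upper triangular, so det(M) is the product of the diagonal entries:
det = (-6) · (-7) · (-2) = -84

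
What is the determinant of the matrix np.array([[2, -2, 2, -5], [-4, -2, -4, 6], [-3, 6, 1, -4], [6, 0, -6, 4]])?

1224

Expand along row 4 (it has 1 zero):
  − (6) · M_41   where M_41 = det([-2 2 -5; -2 -4 6; 6 1 -4]) = -74
  − (-6) · M_43   where M_43 = det([2 -2 -5; -4 -2 6; -3 6 -4]) = 162
  + (4) · M_44   where M_44 = det([2 -2 2; -4 -2 -4; -3 6 1]) = -48
det = (-1)·(6)·(-74) + (-1)·(-6)·(162) + (+1)·(4)·(-48) = 1224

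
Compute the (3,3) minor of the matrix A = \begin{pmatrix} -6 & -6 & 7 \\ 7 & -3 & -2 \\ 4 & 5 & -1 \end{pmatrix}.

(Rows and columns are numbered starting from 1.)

60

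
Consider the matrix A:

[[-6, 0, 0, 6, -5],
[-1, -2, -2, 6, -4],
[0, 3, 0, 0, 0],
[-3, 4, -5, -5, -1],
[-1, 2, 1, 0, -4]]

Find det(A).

The determinant is -2997.

Expand along row 3 (it has 4 zeros):
  − (3) · M_32   where M_32 = det([-6 0 6 -5; -1 -2 6 -4; -3 -5 -5 -1; -1 1 0 -4]) = 999
det = (-1)·(3)·(999) = -2997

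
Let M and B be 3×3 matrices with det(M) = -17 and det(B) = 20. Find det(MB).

det(MB) = det(M)·det(B) = (-17)·(20) = -340

-340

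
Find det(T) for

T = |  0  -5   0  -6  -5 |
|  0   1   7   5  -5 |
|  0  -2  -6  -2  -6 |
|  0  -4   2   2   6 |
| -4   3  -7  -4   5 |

The determinant is 13312.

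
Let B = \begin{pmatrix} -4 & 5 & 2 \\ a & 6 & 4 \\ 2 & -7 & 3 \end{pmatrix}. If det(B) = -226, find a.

a = 2

Expanding along the row containing a, det(B) is linear in a: det(B) = (-29)·a + (-168).
Set (-29)·a + (-168) = -226  ⇒  (-29)·a = -58  ⇒  a = 2.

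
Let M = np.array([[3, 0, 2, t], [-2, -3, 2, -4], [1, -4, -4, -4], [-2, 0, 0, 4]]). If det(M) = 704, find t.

9

Expanding along the row containing t, det(M) is linear in t: det(M) = (40)·t + (344).
Set (40)·t + (344) = 704  ⇒  (40)·t = 360  ⇒  t = 9.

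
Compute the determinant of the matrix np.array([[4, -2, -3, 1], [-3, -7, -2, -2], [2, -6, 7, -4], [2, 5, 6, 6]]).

The determinant is -2303.

Expand along row 1:
  + (4) · M_11   where M_11 = det([-7 -2 -2; -6 7 -4; 5 6 6]) = -352
  − (-2) · M_12   where M_12 = det([-3 -2 -2; 2 7 -4; 2 6 6]) = -154
  + (-3) · M_13   where M_13 = det([-3 -7 -2; 2 -6 -4; 2 5 6]) = 144
  − (1) · M_14   where M_14 = det([-3 -7 -2; 2 -6 7; 2 5 6]) = 155
det = (+1)·(4)·(-352) + (-1)·(-2)·(-154) + (+1)·(-3)·(144) + (-1)·(1)·(155) = -2303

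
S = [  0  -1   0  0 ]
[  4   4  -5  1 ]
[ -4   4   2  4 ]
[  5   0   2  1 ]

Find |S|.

|S| = -162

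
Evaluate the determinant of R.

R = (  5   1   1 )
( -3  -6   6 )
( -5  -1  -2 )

27

Expand along column 1:
  + 5 · |-6 6; -1 -2| = 5·(12 − (-6)) = 90
  − (-3) · |1 1; -1 -2| = −(-3)·(-2 − (-1)) = -3
  + (-5) · |1 1; -6 6| = (-5)·(6 − (-6)) = -60
Sum: (90) + (-3) + (-60) = 27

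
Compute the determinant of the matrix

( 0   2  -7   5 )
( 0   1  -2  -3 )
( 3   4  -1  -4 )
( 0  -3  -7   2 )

Expand along column 1 (it has 3 zeros):
  + (3) · M_31   where M_31 = det([2 -7 5; 1 -2 -3; -3 -7 2]) = -164
det = (+1)·(3)·(-164) = -492

The determinant is -492.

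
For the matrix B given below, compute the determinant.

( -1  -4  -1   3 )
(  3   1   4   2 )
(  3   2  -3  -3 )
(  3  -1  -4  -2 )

The determinant is 96.

Expand along row 1:
  + (-1) · M_11   where M_11 = det([1 4 2; 2 -3 -3; -1 -4 -2]) = 0
  − (-4) · M_12   where M_12 = det([3 4 2; 3 -3 -3; 3 -4 -2]) = -36
  + (-1) · M_13   where M_13 = det([3 1 2; 3 2 -3; 3 -1 -2]) = -42
  − (3) · M_14   where M_14 = det([3 1 4; 3 2 -3; 3 -1 -4]) = -66
det = (+1)·(-1)·(0) + (-1)·(-4)·(-36) + (+1)·(-1)·(-42) + (-1)·(3)·(-66) = 96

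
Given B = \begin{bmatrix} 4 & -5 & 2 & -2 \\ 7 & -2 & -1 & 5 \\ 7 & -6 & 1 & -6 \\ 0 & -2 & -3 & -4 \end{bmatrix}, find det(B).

-671

Expand along row 4 (it has 1 zero):
  + (-2) · M_42   where M_42 = det([4 2 -2; 7 -1 5; 7 1 -6]) = 130
  − (-3) · M_43   where M_43 = det([4 -5 -2; 7 -2 5; 7 -6 -6]) = -161
  + (-4) · M_44   where M_44 = det([4 -5 2; 7 -2 -1; 7 -6 1]) = -18
det = (+1)·(-2)·(130) + (-1)·(-3)·(-161) + (+1)·(-4)·(-18) = -671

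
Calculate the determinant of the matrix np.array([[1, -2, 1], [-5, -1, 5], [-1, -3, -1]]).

50

Expand along row 1:
  + 1 · |-1 5; -3 -1| = 1·(1 − (-15)) = 16
  − (-2) · |-5 5; -1 -1| = −(-2)·(5 − (-5)) = 20
  + 1 · |-5 -1; -1 -3| = 1·(15 − 1) = 14
Sum: (16) + (20) + (14) = 50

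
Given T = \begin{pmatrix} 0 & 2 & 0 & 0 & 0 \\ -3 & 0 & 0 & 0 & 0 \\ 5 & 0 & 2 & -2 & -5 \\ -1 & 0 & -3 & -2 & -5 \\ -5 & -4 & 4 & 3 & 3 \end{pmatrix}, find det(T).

270

T is block lower-triangular with a 2×2 block and a 3×3 block on the diagonal, so its determinant equals the product of the determinants of the diagonal blocks.
det of the 2×2 block = 6
det of the 3×3 block = 45
det = (6)·(45) = 270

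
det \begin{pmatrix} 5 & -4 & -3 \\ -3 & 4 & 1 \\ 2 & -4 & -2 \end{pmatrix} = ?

Expand along column 1:
  + 5 · |4 1; -4 -2| = 5·(-8 − (-4)) = -20
  − (-3) · |-4 -3; -4 -2| = −(-3)·(8 − 12) = -12
  + 2 · |-4 -3; 4 1| = 2·(-4 − (-12)) = 16
Sum: (-20) + (-12) + (16) = -16

-16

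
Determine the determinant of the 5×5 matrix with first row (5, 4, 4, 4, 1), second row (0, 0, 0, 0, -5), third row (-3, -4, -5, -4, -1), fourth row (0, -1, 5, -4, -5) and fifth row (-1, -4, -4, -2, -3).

-770

Expand along row 2 (it has 4 zeros):
  − (-5) · M_25   where M_25 = det([5 4 4 4; -3 -4 -5 -4; 0 -1 5 -4; -1 -4 -4 -2]) = -154
det = (-1)·(-5)·(-154) = -770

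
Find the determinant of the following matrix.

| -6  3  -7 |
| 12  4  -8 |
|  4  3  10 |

-980

Expand along column 1:
  + (-6) · |4 -8; 3 10| = (-6)·(40 − (-24)) = -384
  − 12 · |3 -7; 3 10| = −12·(30 − (-21)) = -612
  + 4 · |3 -7; 4 -8| = 4·(-24 − (-28)) = 16
Sum: (-384) + (-612) + (16) = -980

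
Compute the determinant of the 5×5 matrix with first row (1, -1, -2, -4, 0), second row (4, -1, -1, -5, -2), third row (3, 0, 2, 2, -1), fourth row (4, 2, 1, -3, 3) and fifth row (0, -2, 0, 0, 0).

Expand along row 5 (it has 4 zeros):
  − (-2) · M_52   where M_52 = det([1 -2 -4 0; 4 -1 -5 -2; 3 2 2 -1; 4 1 -3 3]) = 66
det = (-1)·(-2)·(66) = 132

132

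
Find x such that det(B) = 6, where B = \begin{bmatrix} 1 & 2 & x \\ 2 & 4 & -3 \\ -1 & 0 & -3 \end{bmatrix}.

x = 0

Expanding along the row containing x, det(B) is linear in x: det(B) = (4)·x + (6).
Set (4)·x + (6) = 6  ⇒  (4)·x = 0  ⇒  x = 0.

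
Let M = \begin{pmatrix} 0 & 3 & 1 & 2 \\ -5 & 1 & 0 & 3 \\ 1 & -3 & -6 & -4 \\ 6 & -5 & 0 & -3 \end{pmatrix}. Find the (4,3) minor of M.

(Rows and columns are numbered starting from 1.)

Delete row 4 and column 3; the remaining 3×3 submatrix is [0 3 2; -5 1 3; 1 -3 -4].
Its determinant is -23.

-23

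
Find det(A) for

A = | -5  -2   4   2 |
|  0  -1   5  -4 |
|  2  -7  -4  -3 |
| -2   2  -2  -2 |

Expand along row 2 (it has 1 zero):
  + (-1) · M_22   where M_22 = det([-5 4 2; 2 -4 -3; -2 -2 -2]) = 6
  − (5) · M_23   where M_23 = det([-5 -2 2; 2 -7 -3; -2 2 -2]) = -140
  + (-4) · M_24   where M_24 = det([-5 -2 4; 2 -7 -4; -2 2 -2]) = -174
det = (+1)·(-1)·(6) + (-1)·(5)·(-140) + (+1)·(-4)·(-174) = 1390

det(A) = 1390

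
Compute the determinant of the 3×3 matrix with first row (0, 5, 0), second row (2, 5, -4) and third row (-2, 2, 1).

The determinant is 30.

Expand along row 1:
  − 5 · |2 -4; -2 1| = −5·(2 − 8) = 30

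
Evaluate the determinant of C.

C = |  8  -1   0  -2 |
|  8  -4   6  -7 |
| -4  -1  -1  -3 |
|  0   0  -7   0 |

Expand along row 4 (it has 3 zeros):
  − (-7) · M_43   where M_43 = det([8 -1 -2; 8 -4 -7; -4 -1 -3]) = 36
det = (-1)·(-7)·(36) = 252

det(C) = 252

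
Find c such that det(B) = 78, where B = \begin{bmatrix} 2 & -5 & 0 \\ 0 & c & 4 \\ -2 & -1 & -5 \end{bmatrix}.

-3

Expanding along the column containing c, det(B) is linear in c: det(B) = (-10)·c + (48).
Set (-10)·c + (48) = 78  ⇒  (-10)·c = 30  ⇒  c = -3.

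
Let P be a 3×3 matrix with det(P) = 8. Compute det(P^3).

The determinant is 512.

det(P^3) = (det P)^3 = (8)^3 = 512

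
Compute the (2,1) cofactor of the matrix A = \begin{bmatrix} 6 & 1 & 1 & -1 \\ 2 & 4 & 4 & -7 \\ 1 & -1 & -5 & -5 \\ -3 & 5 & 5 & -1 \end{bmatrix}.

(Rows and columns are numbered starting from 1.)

16

Delete row 2 and column 1; the remaining 3×3 submatrix is [1 1 -1; -1 -5 -5; 5 5 -1].
Its determinant is -16.
The cofactor carries sign (−1)^(2+1) = −1, so C_{2,1} = −(-16) = 16.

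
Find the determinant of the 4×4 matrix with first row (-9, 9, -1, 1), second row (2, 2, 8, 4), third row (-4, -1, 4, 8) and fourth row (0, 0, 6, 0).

The determinant is 2772.

Expand along row 4 (it has 3 zeros):
  − (6) · M_43   where M_43 = det([-9 9 1; 2 2 4; -4 -1 8]) = -462
det = (-1)·(6)·(-462) = 2772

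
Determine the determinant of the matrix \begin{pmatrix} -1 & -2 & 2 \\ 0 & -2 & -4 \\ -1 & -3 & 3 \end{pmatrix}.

6

Expand along row 2:
  + (-2) · |-1 2; -1 3| = (-2)·(-3 − (-2)) = 2
  − (-4) · |-1 -2; -1 -3| = −(-4)·(3 − 2) = 4
Sum: (2) + (4) = 6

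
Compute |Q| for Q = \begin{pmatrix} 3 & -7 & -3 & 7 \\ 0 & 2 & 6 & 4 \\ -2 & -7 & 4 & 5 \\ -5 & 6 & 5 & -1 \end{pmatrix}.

Expand along row 2 (it has 1 zero):
  + (2) · M_22   where M_22 = det([3 -3 7; -2 4 5; -5 5 -1]) = 64
  − (6) · M_23   where M_23 = det([3 -7 7; -2 -7 5; -5 6 -1]) = -209
  + (4) · M_24   where M_24 = det([3 -7 -3; -2 -7 4; -5 6 5]) = 34
det = (+1)·(2)·(64) + (-1)·(6)·(-209) + (+1)·(4)·(34) = 1518

The determinant is 1518.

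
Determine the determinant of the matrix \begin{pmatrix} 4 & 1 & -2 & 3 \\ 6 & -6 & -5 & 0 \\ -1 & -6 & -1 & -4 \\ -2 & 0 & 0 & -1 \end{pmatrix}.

Expand along row 4 (it has 2 zeros):
  − (-2) · M_41   where M_41 = det([1 -2 3; -6 -5 0; -6 -1 -4]) = -4
  + (-1) · M_44   where M_44 = det([4 1 -2; 6 -6 -5; -1 -6 -1]) = -1
det = (-1)·(-2)·(-4) + (+1)·(-1)·(-1) = -7

The determinant is -7.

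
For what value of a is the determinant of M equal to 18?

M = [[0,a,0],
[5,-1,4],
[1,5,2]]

Expanding along the row containing a, det(M) is linear in a: det(M) = (-6)·a + (0).
Set (-6)·a + (0) = 18  ⇒  (-6)·a = 18  ⇒  a = -3.

-3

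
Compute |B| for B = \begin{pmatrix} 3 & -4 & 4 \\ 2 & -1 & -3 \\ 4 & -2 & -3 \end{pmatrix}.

Expand along row 1:
  + 3 · |-1 -3; -2 -3| = 3·(3 − 6) = -9
  − (-4) · |2 -3; 4 -3| = −(-4)·(-6 − (-12)) = 24
  + 4 · |2 -1; 4 -2| = 4·(-4 − (-4)) = 0
Sum: (-9) + (24) + (0) = 15

det(B) = 15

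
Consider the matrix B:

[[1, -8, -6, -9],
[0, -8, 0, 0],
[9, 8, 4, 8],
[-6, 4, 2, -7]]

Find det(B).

4096

Expand along row 2 (it has 3 zeros):
  + (-8) · M_22   where M_22 = det([1 -6 -9; 9 4 8; -6 2 -7]) = -512
det = (+1)·(-8)·(-512) = 4096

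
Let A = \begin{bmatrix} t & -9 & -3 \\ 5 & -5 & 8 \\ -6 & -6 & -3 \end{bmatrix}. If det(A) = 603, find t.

Expanding along the row containing t, det(A) is linear in t: det(A) = (63)·t + (477).
Set (63)·t + (477) = 603  ⇒  (63)·t = 126  ⇒  t = 2.

t = 2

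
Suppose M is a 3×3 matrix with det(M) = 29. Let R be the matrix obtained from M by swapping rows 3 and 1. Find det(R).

-29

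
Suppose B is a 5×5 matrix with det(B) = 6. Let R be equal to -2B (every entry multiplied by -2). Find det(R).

The determinant is -192.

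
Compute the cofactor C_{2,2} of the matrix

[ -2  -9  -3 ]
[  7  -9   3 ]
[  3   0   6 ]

The cofactor is -3.

Delete row 2 and column 2; the remaining 2×2 submatrix is [-2 -3; 3 6].
Its determinant is (-2)·6 − (-3)·3 = -3.
The cofactor carries sign (−1)^(2+2) = +1, so C_{2,2} = +(-3) = -3.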